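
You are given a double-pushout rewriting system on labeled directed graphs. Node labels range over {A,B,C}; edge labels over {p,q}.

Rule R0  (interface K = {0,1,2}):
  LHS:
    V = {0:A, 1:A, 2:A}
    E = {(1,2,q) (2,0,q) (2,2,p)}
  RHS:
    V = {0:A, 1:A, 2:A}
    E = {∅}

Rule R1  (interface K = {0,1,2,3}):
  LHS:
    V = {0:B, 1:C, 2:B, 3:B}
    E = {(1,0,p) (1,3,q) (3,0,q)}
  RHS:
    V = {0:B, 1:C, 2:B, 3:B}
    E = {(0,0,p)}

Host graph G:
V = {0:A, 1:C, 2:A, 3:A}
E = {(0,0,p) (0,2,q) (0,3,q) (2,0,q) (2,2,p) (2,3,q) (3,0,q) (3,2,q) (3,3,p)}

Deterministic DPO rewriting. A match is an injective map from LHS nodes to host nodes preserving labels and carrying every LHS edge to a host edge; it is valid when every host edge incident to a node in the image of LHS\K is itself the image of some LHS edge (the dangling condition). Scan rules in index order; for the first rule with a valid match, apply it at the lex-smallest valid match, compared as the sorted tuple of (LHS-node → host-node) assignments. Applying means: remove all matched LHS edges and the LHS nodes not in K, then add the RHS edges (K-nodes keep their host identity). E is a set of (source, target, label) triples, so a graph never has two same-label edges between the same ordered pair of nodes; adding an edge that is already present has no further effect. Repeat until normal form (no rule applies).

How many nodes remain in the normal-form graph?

initial: |V|=4 |E|=9  E = 0-p->0 0-q->2 0-q->3 2-q->0 2-p->2 2-q->3 3-q->0 3-q->2 3-p->3
step 1: apply R0 at {0↦0, 1↦2, 2↦3}  → |V|=4 |E|=6  E = 0-p->0 0-q->2 0-q->3 2-q->0 2-p->2 3-q->2
step 2: apply R0 at {0↦0, 1↦3, 2↦2}  → |V|=4 |E|=3  E = 0-p->0 0-q->2 0-q->3
halt: no rule applies after step 2
NF nodes: {0:A, 1:C, 2:A, 3:A}

Answer: 4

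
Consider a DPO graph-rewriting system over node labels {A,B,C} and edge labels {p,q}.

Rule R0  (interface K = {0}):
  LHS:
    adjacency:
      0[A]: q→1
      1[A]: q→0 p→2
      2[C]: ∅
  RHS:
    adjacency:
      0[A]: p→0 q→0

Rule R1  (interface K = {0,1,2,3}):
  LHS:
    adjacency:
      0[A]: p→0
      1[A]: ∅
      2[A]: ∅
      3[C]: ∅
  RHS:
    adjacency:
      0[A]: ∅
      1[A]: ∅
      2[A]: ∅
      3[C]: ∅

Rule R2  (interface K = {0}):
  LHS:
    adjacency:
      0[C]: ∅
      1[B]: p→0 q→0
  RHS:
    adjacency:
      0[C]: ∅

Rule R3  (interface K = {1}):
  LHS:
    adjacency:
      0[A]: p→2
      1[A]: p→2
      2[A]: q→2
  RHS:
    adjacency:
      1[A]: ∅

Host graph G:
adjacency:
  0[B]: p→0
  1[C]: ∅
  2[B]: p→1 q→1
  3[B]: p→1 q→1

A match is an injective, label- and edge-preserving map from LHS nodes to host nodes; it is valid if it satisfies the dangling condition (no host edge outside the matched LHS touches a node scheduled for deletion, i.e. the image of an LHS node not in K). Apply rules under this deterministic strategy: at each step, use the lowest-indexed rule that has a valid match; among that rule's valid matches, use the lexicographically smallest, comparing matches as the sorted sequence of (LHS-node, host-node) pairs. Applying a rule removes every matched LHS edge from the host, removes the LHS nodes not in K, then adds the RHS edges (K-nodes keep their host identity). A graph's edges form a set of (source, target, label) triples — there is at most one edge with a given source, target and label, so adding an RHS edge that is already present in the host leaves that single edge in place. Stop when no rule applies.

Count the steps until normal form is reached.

[0] host  ⇒  4 nodes, 5 edges  {0-p->0 2-p->1 2-q->1 3-p->1 3-q->1}
[1] R2 @ {0↦1, 1↦2}  ⇒  3 nodes, 3 edges  {0-p->0 3-p->1 3-q->1}
[2] R2 @ {0↦1, 1↦3}  ⇒  2 nodes, 1 edges  {0-p->0}
final graph: no rule applies after step 2

Answer: 2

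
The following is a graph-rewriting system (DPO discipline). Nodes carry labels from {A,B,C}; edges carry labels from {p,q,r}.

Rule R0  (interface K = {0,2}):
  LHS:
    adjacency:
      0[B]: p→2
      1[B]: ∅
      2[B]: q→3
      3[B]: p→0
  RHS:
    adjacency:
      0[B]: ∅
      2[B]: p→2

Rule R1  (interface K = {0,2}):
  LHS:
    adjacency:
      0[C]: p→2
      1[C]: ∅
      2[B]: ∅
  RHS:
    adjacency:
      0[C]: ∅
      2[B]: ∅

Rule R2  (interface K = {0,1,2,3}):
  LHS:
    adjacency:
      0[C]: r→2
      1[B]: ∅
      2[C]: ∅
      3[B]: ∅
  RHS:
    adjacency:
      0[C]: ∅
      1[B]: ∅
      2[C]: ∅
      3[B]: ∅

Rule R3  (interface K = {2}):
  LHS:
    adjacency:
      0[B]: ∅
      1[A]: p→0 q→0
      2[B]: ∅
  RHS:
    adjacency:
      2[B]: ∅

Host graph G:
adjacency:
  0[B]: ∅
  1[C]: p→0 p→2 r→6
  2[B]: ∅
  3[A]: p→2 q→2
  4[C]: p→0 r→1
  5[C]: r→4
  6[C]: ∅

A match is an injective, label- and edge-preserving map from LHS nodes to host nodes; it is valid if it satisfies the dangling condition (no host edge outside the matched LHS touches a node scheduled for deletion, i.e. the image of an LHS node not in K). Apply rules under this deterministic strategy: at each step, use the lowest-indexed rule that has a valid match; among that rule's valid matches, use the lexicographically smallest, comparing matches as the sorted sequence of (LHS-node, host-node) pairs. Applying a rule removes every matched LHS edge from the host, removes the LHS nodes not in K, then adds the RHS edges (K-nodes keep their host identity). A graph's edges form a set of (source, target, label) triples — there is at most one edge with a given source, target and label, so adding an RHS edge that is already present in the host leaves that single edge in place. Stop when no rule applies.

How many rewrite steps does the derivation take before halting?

Answer: 7

Rewrite trace:
start.  V:7 E:8  edges: 1-p->0 1-p->2 1-r->6 3-p->2 3-q->2 4-p->0 4-r->1 5-r->4
1. fire R2 via {0↦1, 1↦0, 2↦6, 3↦2}  →  V:7 E:7  edges: 1-p->0 1-p->2 3-p->2 3-q->2 4-p->0 4-r->1 5-r->4
2. fire R1 via {0↦1, 1↦6, 2↦0}  →  V:6 E:6  edges: 1-p->2 3-p->2 3-q->2 4-p->0 4-r->1 5-r->4
3. fire R2 via {0↦4, 1↦0, 2↦1, 3↦2}  →  V:6 E:5  edges: 1-p->2 3-p->2 3-q->2 4-p->0 5-r->4
4. fire R2 via {0↦5, 1↦0, 2↦4, 3↦2}  →  V:6 E:4  edges: 1-p->2 3-p->2 3-q->2 4-p->0
5. fire R1 via {0↦1, 1↦5, 2↦2}  →  V:5 E:3  edges: 3-p->2 3-q->2 4-p->0
6. fire R1 via {0↦4, 1↦1, 2↦0}  →  V:4 E:2  edges: 3-p->2 3-q->2
7. fire R3 via {0↦2, 1↦3, 2↦0}  →  V:2 E:0  edges: ∅
halt: no rule applies after step 7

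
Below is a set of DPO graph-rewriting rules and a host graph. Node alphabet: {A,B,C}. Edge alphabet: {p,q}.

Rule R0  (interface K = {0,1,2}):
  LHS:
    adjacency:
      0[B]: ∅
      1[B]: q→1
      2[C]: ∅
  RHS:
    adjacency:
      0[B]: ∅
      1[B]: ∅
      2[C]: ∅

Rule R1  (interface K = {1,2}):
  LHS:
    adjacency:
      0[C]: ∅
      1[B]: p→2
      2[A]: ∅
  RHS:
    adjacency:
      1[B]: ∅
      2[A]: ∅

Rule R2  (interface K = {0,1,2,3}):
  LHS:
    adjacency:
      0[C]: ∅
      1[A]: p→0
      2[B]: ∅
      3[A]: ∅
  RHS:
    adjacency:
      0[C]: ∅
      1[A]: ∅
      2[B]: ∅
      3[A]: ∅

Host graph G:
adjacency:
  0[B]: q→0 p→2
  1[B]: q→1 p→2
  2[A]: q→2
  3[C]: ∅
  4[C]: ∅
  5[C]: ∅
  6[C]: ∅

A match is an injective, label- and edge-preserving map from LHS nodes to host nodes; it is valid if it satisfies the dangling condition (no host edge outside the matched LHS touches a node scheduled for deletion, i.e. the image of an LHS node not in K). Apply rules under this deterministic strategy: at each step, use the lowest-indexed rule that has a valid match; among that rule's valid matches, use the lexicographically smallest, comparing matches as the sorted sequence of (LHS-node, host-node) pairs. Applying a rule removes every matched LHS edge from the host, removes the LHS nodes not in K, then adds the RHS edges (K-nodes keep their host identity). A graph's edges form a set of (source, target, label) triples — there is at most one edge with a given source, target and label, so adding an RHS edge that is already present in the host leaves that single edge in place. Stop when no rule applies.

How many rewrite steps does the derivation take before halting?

[0] host  ⇒  7 nodes, 5 edges  {0-q->0 0-p->2 1-q->1 1-p->2 2-q->2}
[1] R0 @ {0↦0, 1↦1, 2↦3}  ⇒  7 nodes, 4 edges  {0-q->0 0-p->2 1-p->2 2-q->2}
[2] R0 @ {0↦1, 1↦0, 2↦3}  ⇒  7 nodes, 3 edges  {0-p->2 1-p->2 2-q->2}
[3] R1 @ {0↦3, 1↦0, 2↦2}  ⇒  6 nodes, 2 edges  {1-p->2 2-q->2}
[4] R1 @ {0↦4, 1↦1, 2↦2}  ⇒  5 nodes, 1 edges  {2-q->2}
final graph: no rule applies after step 4

Answer: 4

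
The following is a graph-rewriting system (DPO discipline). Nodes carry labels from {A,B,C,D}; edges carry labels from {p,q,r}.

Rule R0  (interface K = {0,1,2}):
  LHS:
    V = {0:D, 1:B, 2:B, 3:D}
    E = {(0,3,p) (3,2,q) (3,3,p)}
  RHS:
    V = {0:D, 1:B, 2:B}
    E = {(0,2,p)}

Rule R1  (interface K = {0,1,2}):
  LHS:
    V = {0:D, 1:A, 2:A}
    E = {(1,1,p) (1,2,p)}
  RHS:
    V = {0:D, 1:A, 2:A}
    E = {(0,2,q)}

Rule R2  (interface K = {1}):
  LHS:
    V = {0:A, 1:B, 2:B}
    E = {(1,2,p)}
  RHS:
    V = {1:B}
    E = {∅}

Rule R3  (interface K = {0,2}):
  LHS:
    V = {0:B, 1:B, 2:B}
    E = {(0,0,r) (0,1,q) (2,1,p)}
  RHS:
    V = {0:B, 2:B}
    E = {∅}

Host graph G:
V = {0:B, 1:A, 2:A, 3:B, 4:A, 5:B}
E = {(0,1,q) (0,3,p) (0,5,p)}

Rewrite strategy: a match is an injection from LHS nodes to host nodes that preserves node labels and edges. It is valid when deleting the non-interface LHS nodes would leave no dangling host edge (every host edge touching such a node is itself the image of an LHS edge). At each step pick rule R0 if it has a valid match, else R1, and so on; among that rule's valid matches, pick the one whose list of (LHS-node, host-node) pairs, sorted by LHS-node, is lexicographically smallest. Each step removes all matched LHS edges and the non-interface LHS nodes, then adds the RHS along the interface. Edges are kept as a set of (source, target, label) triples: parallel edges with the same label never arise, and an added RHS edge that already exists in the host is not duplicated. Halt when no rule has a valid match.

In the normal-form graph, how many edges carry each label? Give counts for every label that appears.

start.  V:6 E:3  edges: 0-q->1 0-p->3 0-p->5
1. fire R2 via {0↦2, 1↦0, 2↦3}  →  V:4 E:2  edges: 0-q->1 0-p->5
2. fire R2 via {0↦4, 1↦0, 2↦5}  →  V:2 E:1  edges: 0-q->1
final graph: no rule applies after step 2
NF edges: [(0, 1, 'q')]

Answer: q:1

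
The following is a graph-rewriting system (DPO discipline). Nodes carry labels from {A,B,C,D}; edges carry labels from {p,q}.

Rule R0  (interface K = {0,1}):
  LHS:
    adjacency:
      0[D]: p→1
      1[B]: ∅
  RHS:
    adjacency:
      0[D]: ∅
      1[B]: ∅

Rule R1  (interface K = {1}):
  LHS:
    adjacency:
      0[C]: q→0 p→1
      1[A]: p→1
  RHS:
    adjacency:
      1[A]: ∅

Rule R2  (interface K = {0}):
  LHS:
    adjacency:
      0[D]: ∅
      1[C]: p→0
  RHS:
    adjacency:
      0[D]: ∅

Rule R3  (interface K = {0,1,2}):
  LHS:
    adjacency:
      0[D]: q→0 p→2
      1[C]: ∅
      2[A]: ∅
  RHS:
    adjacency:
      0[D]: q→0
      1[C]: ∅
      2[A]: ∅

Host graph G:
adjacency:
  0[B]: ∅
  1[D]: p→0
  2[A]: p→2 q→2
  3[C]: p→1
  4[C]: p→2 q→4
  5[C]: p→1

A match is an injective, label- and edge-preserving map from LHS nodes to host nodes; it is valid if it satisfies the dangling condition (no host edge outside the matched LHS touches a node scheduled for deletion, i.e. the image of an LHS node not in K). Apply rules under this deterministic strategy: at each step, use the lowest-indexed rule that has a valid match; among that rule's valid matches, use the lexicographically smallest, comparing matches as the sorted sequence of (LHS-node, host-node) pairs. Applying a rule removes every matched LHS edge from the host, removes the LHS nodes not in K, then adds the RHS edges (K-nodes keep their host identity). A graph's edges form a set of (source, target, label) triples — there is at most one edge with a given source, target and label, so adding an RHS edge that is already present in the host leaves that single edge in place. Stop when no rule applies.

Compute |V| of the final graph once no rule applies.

Answer: 3

Steps:
[0] host  ⇒  6 nodes, 7 edges  {1-p->0 2-p->2 2-q->2 3-p->1 4-p->2 4-q->4 5-p->1}
[1] R0 @ {0↦1, 1↦0}  ⇒  6 nodes, 6 edges  {2-p->2 2-q->2 3-p->1 4-p->2 4-q->4 5-p->1}
[2] R1 @ {0↦4, 1↦2}  ⇒  5 nodes, 3 edges  {2-q->2 3-p->1 5-p->1}
[3] R2 @ {0↦1, 1↦3}  ⇒  4 nodes, 2 edges  {2-q->2 5-p->1}
[4] R2 @ {0↦1, 1↦5}  ⇒  3 nodes, 1 edges  {2-q->2}
halt: no rule applies after step 4
NF nodes: {0:B, 1:D, 2:A}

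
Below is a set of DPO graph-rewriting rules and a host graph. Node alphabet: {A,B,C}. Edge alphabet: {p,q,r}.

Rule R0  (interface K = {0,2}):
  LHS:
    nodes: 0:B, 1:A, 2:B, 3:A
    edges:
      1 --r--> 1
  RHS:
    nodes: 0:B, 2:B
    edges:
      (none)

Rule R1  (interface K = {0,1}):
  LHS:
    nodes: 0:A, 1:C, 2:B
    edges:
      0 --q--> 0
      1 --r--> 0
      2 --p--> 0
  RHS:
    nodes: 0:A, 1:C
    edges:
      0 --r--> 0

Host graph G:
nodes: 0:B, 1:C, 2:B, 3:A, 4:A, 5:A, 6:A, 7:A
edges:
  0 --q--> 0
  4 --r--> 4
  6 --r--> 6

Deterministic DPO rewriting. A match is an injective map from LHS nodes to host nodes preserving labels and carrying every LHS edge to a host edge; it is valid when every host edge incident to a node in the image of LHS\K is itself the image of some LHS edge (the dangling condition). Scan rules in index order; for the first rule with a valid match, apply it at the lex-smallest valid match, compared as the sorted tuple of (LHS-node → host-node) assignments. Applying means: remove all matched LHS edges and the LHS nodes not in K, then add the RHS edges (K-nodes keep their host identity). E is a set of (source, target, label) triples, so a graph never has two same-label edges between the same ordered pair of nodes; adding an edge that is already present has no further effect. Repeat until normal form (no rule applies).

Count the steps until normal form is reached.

Answer: 2

Steps:
initial: |V|=8 |E|=3  E = 0-q->0 4-r->4 6-r->6
step 1: apply R0 at {0↦0, 1↦4, 2↦2, 3↦3}  → |V|=6 |E|=2  E = 0-q->0 6-r->6
step 2: apply R0 at {0↦0, 1↦6, 2↦2, 3↦5}  → |V|=4 |E|=1  E = 0-q->0
normal form: no rule applies after step 2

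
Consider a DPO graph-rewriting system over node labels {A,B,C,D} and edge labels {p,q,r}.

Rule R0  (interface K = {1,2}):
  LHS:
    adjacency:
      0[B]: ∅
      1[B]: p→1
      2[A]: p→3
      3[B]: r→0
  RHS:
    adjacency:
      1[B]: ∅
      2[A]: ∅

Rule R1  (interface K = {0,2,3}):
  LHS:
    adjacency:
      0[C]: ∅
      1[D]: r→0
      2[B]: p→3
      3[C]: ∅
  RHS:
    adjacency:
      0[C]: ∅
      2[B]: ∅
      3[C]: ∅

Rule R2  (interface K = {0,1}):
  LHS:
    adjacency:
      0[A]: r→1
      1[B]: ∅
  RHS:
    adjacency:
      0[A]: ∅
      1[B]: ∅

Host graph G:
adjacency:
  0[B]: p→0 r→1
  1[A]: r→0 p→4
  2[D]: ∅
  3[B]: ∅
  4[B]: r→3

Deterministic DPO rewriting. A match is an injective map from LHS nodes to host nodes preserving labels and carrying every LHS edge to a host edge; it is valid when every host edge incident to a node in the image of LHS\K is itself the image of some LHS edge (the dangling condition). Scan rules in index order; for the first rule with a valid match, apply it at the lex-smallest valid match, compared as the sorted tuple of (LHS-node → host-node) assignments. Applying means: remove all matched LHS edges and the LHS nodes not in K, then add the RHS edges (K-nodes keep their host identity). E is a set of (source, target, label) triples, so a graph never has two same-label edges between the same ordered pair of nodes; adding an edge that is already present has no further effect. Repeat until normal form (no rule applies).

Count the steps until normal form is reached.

Answer: 2

Derivation:
start.  V:5 E:5  edges: 0-p->0 0-r->1 1-r->0 1-p->4 4-r->3
1. fire R0 via {0↦3, 1↦0, 2↦1, 3↦4}  →  V:3 E:2  edges: 0-r->1 1-r->0
2. fire R2 via {0↦1, 1↦0}  →  V:3 E:1  edges: 0-r->1
final graph: no rule applies after step 2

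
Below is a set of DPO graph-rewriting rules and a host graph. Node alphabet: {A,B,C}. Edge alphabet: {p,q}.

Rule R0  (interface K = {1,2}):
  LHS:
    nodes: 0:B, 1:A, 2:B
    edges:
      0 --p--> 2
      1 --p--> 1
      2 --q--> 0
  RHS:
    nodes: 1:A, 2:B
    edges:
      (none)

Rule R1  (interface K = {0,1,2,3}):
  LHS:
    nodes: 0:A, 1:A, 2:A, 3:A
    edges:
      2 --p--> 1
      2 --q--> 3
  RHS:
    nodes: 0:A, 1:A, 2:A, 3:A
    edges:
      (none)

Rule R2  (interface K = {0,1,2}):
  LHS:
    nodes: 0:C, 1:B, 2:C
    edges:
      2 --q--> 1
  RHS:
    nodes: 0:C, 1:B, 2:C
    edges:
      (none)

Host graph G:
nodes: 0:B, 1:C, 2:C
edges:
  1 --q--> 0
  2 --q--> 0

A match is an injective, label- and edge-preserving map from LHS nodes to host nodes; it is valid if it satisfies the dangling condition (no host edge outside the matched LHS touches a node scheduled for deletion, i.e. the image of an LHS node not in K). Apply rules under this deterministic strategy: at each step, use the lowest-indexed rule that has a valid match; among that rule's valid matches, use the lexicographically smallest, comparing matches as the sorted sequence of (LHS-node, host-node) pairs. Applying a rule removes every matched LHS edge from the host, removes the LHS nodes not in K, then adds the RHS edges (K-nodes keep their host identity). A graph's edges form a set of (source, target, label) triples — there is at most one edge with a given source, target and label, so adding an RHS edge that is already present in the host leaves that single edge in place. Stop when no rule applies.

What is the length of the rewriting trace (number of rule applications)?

Answer: 2

Derivation:
initial: |V|=3 |E|=2  E = 1-q->0 2-q->0
step 1: apply R2 at {0↦1, 1↦0, 2↦2}  → |V|=3 |E|=1  E = 1-q->0
step 2: apply R2 at {0↦2, 1↦0, 2↦1}  → |V|=3 |E|=0  E = ∅
normal form: no rule applies after step 2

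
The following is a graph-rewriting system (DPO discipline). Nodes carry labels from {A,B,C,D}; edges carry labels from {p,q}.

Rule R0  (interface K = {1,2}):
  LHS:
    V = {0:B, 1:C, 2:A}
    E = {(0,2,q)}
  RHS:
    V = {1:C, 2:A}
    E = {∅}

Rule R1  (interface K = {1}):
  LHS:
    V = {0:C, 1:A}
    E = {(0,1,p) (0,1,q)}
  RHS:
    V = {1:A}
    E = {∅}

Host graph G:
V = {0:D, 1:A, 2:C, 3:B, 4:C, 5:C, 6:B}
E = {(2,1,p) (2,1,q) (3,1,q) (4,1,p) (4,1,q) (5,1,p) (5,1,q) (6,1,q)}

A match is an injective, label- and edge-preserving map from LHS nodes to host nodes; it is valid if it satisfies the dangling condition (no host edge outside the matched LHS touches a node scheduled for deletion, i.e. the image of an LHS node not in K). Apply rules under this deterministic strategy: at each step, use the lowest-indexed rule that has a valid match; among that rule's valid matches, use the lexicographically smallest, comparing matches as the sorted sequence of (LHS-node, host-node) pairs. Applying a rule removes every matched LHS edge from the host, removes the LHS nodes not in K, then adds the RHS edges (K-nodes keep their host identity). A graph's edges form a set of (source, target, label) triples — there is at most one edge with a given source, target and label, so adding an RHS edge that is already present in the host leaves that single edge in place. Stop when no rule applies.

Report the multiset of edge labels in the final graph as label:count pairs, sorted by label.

Answer: (no edges)

Derivation:
[0] host  ⇒  7 nodes, 8 edges  {2-p->1 2-q->1 3-q->1 4-p->1 4-q->1 5-p->1 5-q->1 6-q->1}
[1] R0 @ {0↦3, 1↦2, 2↦1}  ⇒  6 nodes, 7 edges  {2-p->1 2-q->1 4-p->1 4-q->1 5-p->1 5-q->1 6-q->1}
[2] R0 @ {0↦6, 1↦2, 2↦1}  ⇒  5 nodes, 6 edges  {2-p->1 2-q->1 4-p->1 4-q->1 5-p->1 5-q->1}
[3] R1 @ {0↦2, 1↦1}  ⇒  4 nodes, 4 edges  {4-p->1 4-q->1 5-p->1 5-q->1}
[4] R1 @ {0↦4, 1↦1}  ⇒  3 nodes, 2 edges  {5-p->1 5-q->1}
[5] R1 @ {0↦5, 1↦1}  ⇒  2 nodes, 0 edges  {∅}
halt: no rule applies after step 5
NF edges: []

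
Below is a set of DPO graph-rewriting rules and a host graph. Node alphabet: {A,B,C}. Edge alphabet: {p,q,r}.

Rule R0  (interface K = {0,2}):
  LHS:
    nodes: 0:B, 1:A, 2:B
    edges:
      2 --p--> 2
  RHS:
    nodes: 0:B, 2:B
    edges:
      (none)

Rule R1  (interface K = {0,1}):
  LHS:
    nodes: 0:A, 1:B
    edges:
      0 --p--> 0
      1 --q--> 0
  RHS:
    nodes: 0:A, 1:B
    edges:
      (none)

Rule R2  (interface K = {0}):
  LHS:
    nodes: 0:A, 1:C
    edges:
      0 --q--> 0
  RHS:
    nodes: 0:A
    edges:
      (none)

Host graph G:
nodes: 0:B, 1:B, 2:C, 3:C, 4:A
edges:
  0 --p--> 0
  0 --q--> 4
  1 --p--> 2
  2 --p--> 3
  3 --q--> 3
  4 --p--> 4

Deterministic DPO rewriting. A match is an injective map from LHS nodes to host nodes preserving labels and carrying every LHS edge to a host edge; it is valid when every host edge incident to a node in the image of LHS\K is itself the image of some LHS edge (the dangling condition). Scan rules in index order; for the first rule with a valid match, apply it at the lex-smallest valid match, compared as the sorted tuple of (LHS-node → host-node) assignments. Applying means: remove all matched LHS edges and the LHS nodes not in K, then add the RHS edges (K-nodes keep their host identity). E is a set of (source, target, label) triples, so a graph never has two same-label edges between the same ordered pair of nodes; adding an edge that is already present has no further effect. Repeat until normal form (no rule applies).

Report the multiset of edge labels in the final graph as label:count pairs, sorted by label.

Answer: p:2 q:1

Steps:
initial: |V|=5 |E|=6  E = 0-p->0 0-q->4 1-p->2 2-p->3 3-q->3 4-p->4
step 1: apply R1 at {0↦4, 1↦0}  → |V|=5 |E|=4  E = 0-p->0 1-p->2 2-p->3 3-q->3
step 2: apply R0 at {0↦1, 1↦4, 2↦0}  → |V|=4 |E|=3  E = 1-p->2 2-p->3 3-q->3
final graph: no rule applies after step 2
NF edges: [(1, 2, 'p'), (2, 3, 'p'), (3, 3, 'q')]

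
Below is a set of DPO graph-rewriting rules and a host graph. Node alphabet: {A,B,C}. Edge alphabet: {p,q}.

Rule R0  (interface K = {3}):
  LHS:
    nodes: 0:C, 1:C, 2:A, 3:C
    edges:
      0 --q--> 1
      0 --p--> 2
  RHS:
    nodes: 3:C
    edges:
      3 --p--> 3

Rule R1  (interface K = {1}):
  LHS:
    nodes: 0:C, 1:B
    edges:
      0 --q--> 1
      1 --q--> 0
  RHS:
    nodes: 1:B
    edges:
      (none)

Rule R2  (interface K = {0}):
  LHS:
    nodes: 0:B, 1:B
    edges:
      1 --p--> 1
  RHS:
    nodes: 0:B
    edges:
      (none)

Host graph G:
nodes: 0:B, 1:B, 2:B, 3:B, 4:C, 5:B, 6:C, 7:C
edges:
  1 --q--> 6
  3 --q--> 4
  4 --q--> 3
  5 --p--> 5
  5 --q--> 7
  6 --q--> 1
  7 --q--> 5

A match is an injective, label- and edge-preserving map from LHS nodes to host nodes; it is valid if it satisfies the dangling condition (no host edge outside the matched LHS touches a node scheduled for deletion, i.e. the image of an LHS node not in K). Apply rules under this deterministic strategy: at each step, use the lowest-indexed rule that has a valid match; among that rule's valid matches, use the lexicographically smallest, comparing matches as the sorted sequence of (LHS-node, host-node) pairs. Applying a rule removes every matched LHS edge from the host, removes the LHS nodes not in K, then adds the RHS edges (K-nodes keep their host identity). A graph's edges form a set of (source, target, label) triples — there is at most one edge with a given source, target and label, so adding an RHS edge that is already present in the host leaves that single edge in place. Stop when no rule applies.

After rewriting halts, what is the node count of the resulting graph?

start.  V:8 E:7  edges: 1-q->6 3-q->4 4-q->3 5-p->5 5-q->7 6-q->1 7-q->5
1. fire R1 via {0↦4, 1↦3}  →  V:7 E:5  edges: 1-q->6 5-p->5 5-q->7 6-q->1 7-q->5
2. fire R1 via {0↦6, 1↦1}  →  V:6 E:3  edges: 5-p->5 5-q->7 7-q->5
3. fire R1 via {0↦7, 1↦5}  →  V:5 E:1  edges: 5-p->5
4. fire R2 via {0↦0, 1↦5}  →  V:4 E:0  edges: ∅
halt: no rule applies after step 4
NF nodes: {0:B, 1:B, 2:B, 3:B}

Answer: 4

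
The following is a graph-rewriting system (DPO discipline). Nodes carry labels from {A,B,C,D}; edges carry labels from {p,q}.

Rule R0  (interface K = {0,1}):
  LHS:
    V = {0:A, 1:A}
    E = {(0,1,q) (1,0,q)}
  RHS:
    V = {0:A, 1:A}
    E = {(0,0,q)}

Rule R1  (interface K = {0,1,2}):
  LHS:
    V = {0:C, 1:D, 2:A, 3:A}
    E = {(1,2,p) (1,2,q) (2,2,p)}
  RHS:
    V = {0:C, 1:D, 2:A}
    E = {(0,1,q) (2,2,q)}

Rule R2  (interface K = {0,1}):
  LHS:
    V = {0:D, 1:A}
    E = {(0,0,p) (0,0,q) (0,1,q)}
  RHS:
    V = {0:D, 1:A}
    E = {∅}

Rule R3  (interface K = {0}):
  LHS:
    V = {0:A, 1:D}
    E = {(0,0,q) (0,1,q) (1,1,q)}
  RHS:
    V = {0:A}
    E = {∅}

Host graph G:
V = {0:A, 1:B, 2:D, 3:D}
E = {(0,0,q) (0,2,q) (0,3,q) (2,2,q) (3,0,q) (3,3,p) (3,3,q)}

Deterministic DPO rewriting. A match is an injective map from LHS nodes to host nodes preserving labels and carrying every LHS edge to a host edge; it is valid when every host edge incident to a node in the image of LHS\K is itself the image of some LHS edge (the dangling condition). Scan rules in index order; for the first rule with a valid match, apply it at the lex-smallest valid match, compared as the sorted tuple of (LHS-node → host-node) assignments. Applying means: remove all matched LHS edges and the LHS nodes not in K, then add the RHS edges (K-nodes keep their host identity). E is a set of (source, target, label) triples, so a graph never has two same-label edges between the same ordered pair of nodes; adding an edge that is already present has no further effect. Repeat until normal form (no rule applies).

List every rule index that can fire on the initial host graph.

Answer: [R2,R3]

Steps:
R0: no valid match — LHS pattern not found
R1: no valid match — LHS pattern not found
R2: 1 valid match — {0↦3, 1↦0}
R3: 1 valid match — {0↦0, 1↦2}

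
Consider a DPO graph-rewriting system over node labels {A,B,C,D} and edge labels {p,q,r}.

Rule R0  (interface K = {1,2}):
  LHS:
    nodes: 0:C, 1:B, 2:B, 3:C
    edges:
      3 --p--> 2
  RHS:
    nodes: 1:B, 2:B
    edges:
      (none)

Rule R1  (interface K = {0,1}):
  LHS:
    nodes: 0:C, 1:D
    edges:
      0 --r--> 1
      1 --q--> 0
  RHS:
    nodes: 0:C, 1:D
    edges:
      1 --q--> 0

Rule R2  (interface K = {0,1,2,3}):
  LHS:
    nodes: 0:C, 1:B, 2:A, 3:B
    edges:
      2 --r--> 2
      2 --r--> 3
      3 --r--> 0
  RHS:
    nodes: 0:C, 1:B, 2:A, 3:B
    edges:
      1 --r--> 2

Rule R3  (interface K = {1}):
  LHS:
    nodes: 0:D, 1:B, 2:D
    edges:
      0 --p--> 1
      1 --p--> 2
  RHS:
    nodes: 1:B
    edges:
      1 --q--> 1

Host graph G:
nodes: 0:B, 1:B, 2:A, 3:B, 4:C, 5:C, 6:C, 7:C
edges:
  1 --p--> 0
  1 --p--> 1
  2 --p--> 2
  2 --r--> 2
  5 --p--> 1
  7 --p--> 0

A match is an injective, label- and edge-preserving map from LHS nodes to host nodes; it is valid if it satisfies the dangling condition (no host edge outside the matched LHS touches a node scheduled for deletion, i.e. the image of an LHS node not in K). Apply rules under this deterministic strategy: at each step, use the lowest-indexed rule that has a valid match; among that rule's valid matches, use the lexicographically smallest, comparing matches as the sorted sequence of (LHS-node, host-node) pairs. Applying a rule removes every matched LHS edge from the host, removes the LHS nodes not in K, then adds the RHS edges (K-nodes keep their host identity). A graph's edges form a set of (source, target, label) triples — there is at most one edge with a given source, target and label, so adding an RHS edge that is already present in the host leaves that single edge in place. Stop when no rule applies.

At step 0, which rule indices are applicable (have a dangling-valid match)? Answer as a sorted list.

R0: 8 valid matches — {0↦4, 1↦0, 2↦1, 3↦5}, {0↦4, 1↦1, 2↦0, 3↦7}, {0↦4, 1↦3, 2↦0, 3↦7} (+5 more)
R1: no valid match — LHS pattern not found
R2: no valid match — LHS pattern not found
R3: no valid match — LHS pattern not found

Answer: [R0]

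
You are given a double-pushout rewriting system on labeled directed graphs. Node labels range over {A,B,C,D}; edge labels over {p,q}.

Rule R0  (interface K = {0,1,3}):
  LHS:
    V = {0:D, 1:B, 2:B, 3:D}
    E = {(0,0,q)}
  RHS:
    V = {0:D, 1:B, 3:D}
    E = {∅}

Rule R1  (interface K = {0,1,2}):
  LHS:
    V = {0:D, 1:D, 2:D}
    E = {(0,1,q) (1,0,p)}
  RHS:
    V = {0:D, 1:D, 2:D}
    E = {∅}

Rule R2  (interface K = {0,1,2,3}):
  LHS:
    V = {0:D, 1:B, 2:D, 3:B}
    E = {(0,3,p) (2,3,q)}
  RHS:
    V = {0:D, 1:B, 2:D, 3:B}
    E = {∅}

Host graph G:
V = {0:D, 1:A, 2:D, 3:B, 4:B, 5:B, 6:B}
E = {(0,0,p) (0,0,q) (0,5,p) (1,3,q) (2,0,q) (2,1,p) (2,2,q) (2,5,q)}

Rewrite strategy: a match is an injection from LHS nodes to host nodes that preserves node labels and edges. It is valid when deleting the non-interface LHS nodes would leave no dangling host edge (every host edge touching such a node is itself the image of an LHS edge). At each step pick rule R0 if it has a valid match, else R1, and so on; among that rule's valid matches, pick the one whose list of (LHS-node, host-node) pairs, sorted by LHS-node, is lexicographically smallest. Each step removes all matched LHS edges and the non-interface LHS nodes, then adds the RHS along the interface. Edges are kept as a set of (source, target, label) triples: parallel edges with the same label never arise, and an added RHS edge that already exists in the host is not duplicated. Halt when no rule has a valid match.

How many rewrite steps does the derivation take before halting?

[0] host  ⇒  7 nodes, 8 edges  {0-p->0 0-q->0 0-p->5 1-q->3 2-q->0 2-p->1 2-q->2 2-q->5}
[1] R0 @ {0↦0, 1↦3, 2↦4, 3↦2}  ⇒  6 nodes, 7 edges  {0-p->0 0-p->5 1-q->3 2-q->0 2-p->1 2-q->2 2-q->5}
[2] R0 @ {0↦2, 1↦3, 2↦6, 3↦0}  ⇒  5 nodes, 6 edges  {0-p->0 0-p->5 1-q->3 2-q->0 2-p->1 2-q->5}
[3] R2 @ {0↦0, 1↦3, 2↦2, 3↦5}  ⇒  5 nodes, 4 edges  {0-p->0 1-q->3 2-q->0 2-p->1}
final graph: no rule applies after step 3

Answer: 3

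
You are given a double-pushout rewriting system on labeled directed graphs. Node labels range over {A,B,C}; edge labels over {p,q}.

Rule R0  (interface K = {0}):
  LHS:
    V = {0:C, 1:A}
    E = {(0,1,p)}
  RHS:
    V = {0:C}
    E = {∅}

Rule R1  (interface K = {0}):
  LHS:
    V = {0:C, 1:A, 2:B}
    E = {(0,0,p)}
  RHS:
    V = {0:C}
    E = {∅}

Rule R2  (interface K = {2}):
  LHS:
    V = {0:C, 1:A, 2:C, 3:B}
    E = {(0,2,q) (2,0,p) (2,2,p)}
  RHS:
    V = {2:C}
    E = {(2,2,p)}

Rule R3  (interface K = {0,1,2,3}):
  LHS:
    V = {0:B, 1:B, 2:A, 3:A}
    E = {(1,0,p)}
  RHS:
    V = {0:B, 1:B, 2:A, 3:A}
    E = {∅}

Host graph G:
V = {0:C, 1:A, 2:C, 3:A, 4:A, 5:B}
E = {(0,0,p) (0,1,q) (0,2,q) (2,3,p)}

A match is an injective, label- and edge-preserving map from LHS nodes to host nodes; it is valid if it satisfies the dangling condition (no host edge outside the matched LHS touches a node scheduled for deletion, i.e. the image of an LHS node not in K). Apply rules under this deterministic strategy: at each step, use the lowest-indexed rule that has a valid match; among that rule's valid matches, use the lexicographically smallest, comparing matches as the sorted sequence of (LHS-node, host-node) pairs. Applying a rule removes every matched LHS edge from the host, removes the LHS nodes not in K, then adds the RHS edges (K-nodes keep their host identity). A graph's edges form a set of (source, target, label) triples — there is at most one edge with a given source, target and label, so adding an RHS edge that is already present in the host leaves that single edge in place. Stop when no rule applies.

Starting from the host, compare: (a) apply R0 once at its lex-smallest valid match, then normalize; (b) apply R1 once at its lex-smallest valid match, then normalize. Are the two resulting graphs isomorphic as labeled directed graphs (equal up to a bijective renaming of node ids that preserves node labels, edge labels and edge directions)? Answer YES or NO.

branch R0-first: apply at {0↦2, 1↦3} → |E|=3, then 1 more step(s) → NF |V|=3 |E|=2 V={0:C, 1:A, 2:C} E=0-q->1 0-q->2
branch R1-first: apply at {0↦0, 1↦4, 2↦5} → |E|=3, then 1 more step(s) → NF |V|=3 |E|=2 V={0:C, 1:A, 2:C} E=0-q->1 0-q->2
graphs isomorphic (equal up to label-preserving node renaming)

Answer: YES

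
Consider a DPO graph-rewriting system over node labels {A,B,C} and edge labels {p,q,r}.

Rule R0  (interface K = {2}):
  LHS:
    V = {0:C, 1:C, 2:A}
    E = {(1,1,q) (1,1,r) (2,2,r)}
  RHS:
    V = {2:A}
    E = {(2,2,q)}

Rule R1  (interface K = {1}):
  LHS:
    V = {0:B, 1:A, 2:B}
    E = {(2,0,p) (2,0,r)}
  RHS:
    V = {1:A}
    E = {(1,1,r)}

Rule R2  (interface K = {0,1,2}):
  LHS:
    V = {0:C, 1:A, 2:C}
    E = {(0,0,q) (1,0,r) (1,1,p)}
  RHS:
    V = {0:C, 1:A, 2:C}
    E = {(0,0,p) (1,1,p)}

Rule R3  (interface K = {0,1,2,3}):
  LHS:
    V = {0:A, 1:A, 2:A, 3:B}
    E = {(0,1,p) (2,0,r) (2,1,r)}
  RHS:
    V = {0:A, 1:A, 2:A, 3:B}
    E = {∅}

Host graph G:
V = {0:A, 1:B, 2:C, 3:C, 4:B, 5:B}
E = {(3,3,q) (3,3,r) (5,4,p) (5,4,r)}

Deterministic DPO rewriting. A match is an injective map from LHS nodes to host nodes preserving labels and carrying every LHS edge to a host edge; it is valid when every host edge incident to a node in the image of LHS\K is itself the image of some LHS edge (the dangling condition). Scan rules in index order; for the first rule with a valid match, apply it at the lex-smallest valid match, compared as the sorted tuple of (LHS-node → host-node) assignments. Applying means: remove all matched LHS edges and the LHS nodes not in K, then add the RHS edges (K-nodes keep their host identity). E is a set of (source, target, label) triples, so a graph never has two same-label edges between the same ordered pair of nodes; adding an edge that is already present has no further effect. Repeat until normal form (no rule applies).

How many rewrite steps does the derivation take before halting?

initial: |V|=6 |E|=4  E = 3-q->3 3-r->3 5-p->4 5-r->4
step 1: apply R1 at {0↦4, 1↦0, 2↦5}  → |V|=4 |E|=3  E = 0-r->0 3-q->3 3-r->3
step 2: apply R0 at {0↦2, 1↦3, 2↦0}  → |V|=2 |E|=1  E = 0-q->0
final graph: no rule applies after step 2

Answer: 2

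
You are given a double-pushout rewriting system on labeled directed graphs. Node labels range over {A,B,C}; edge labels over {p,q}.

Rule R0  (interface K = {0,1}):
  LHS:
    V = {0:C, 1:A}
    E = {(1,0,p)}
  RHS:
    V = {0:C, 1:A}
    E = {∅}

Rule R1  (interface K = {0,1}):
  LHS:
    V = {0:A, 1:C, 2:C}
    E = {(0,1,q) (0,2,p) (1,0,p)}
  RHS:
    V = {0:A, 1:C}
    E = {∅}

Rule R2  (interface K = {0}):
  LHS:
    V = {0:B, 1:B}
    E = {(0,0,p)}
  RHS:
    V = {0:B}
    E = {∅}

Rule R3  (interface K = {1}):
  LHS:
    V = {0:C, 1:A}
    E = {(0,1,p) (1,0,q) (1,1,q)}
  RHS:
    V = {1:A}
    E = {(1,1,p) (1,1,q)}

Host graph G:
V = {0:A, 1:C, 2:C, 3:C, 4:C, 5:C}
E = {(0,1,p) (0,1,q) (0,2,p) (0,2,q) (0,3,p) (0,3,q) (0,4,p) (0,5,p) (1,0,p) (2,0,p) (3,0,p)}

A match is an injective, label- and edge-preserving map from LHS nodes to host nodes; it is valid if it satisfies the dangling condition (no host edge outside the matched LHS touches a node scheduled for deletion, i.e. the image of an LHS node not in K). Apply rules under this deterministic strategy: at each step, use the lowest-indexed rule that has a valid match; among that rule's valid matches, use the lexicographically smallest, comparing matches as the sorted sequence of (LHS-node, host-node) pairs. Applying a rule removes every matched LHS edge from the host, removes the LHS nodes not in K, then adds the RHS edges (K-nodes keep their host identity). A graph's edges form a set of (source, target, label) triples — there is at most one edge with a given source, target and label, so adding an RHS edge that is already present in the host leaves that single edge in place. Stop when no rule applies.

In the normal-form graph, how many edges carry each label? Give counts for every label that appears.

[0] host  ⇒  6 nodes, 11 edges  {0-p->1 0-q->1 0-p->2 0-q->2 0-p->3 0-q->3 0-p->4 0-p->5 1-p->0 2-p->0 3-p->0}
[1] R0 @ {0↦1, 1↦0}  ⇒  6 nodes, 10 edges  {0-q->1 0-p->2 0-q->2 0-p->3 0-q->3 0-p->4 0-p->5 1-p->0 2-p->0 3-p->0}
[2] R0 @ {0↦2, 1↦0}  ⇒  6 nodes, 9 edges  {0-q->1 0-q->2 0-p->3 0-q->3 0-p->4 0-p->5 1-p->0 2-p->0 3-p->0}
[3] R0 @ {0↦3, 1↦0}  ⇒  6 nodes, 8 edges  {0-q->1 0-q->2 0-q->3 0-p->4 0-p->5 1-p->0 2-p->0 3-p->0}
[4] R0 @ {0↦4, 1↦0}  ⇒  6 nodes, 7 edges  {0-q->1 0-q->2 0-q->3 0-p->5 1-p->0 2-p->0 3-p->0}
[5] R0 @ {0↦5, 1↦0}  ⇒  6 nodes, 6 edges  {0-q->1 0-q->2 0-q->3 1-p->0 2-p->0 3-p->0}
normal form: no rule applies after step 5
NF edges: [(0, 1, 'q'), (0, 2, 'q'), (0, 3, 'q'), (1, 0, 'p'), (2, 0, 'p'), (3, 0, 'p')]

Answer: p:3 q:3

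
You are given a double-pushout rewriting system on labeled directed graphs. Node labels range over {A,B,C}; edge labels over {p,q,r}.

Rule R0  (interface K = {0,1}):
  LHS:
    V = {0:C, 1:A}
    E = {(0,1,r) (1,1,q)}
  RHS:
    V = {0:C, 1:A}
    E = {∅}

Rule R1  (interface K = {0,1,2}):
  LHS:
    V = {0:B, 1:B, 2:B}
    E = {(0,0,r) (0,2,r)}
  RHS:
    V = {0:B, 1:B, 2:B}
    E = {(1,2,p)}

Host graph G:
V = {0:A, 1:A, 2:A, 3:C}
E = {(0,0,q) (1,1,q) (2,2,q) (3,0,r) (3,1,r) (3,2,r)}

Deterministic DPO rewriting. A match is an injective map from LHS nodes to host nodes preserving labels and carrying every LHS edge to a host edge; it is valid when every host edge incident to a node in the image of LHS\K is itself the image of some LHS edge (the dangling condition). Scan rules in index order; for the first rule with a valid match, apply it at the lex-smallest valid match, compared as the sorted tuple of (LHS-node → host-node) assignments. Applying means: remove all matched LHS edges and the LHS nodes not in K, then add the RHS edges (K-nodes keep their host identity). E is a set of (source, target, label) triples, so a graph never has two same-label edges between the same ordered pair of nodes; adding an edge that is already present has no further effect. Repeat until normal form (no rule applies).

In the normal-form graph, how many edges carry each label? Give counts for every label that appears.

Answer: (no edges)

Rewrite trace:
initial: |V|=4 |E|=6  E = 0-q->0 1-q->1 2-q->2 3-r->0 3-r->1 3-r->2
step 1: apply R0 at {0↦3, 1↦0}  → |V|=4 |E|=4  E = 1-q->1 2-q->2 3-r->1 3-r->2
step 2: apply R0 at {0↦3, 1↦1}  → |V|=4 |E|=2  E = 2-q->2 3-r->2
step 3: apply R0 at {0↦3, 1↦2}  → |V|=4 |E|=0  E = ∅
final graph: no rule applies after step 3
NF edges: []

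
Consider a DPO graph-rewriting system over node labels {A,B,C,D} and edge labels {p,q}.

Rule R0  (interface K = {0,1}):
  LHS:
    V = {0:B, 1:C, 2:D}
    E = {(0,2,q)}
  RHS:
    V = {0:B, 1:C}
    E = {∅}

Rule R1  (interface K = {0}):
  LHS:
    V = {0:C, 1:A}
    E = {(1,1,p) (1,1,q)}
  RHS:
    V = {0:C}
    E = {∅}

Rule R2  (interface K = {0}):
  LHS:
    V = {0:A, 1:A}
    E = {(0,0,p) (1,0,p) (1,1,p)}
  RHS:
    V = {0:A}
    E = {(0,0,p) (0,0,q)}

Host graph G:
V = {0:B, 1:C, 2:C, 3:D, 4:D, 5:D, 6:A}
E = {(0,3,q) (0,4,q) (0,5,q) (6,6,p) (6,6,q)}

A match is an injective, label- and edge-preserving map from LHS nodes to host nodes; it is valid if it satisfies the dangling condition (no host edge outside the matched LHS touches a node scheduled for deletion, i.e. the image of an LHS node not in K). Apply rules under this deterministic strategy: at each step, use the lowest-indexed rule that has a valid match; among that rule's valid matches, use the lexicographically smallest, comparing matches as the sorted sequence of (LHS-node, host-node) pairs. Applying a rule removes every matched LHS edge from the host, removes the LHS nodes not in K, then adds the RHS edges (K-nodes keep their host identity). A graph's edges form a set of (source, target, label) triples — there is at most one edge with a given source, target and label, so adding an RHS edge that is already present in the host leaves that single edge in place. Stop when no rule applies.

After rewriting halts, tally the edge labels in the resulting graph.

[0] host  ⇒  7 nodes, 5 edges  {0-q->3 0-q->4 0-q->5 6-p->6 6-q->6}
[1] R0 @ {0↦0, 1↦1, 2↦3}  ⇒  6 nodes, 4 edges  {0-q->4 0-q->5 6-p->6 6-q->6}
[2] R0 @ {0↦0, 1↦1, 2↦4}  ⇒  5 nodes, 3 edges  {0-q->5 6-p->6 6-q->6}
[3] R0 @ {0↦0, 1↦1, 2↦5}  ⇒  4 nodes, 2 edges  {6-p->6 6-q->6}
[4] R1 @ {0↦1, 1↦6}  ⇒  3 nodes, 0 edges  {∅}
normal form: no rule applies after step 4
NF edges: []

Answer: (no edges)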